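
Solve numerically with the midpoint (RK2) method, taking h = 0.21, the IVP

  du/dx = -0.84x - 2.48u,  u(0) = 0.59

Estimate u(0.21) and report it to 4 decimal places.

0.3442

Midpoint: k1 = f(x_n, u_n); k2 = f(x_n + h/2, u_n + (h/2)·k1); u_{n+1} = u_n + h·k2.
x=0.000000, u=0.590000:
  k1 = f(0.000000, 0.590000) = -1.463200
  k2 = f(0.105000, 0.436364) = -1.170383
  u ← 0.590000 + 0.21·(-1.170383) = 0.344220
u(0.21) ≈ 0.3442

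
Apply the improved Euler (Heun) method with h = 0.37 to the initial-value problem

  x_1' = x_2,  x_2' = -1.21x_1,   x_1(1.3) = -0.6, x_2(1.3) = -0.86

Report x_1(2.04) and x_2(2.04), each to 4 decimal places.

Heun on (x_1,x_2): k1 = f(s_n, state_n); k2 = f(s_n + h, state_n + h·k1); state_{n+1} = state_n + (h/2)·(k1 + k2).
1.300000: (-0.600000, -0.860000)
  k1 = (-0.860000, 0.726000)
  predictor → (-0.918200, -0.591380)
  k2 = (-0.591380, 1.111022)
  → (-0.868505, -0.520151)
1.670000: (-0.868505, -0.520151)
  k1 = (-0.520151, 1.050891)
  predictor → (-1.060961, -0.131321)
  k2 = (-0.131321, 1.283763)
  → (-0.989028, -0.088240)
(x_1(2.04), x_2(2.04)) ≈ (-0.9890, -0.0882)

-0.9890, -0.0882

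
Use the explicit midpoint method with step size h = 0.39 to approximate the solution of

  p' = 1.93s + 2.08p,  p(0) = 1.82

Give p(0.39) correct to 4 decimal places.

Midpoint: k1 = f(s_n, p_n); k2 = f(s_n + h/2, p_n + (h/2)·k1); p_{n+1} = p_n + h·k2.
s=0.000000, p=1.820000:
  k1 = f(0.000000, 1.820000) = 3.785600
  k2 = f(0.195000, 2.558192) = 5.697389
  p ← 1.820000 + 0.39·5.697389 = 4.041982
p(0.39) ≈ 4.0420

4.0420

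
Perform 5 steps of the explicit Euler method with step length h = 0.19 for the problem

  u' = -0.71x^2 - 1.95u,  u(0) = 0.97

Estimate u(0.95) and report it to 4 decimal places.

Euler: u_{n+1} = u_n + h·f(x_n, u_n).
x=0.000000, u=0.970000: f=-1.891500 → u ← 0.970000 + 0.19·(-1.891500) = 0.610615
x=0.190000, u=0.610615: f=-1.216330 → u ← 0.610615 + 0.19·(-1.216330) = 0.379512
x=0.380000, u=0.379512: f=-0.842573 → u ← 0.379512 + 0.19·(-0.842573) = 0.219423
x=0.570000, u=0.219423: f=-0.658555 → u ← 0.219423 + 0.19·(-0.658555) = 0.094298
x=0.760000, u=0.094298: f=-0.593977 → u ← 0.094298 + 0.19·(-0.593977) = -0.018558
u(0.95) ≈ -0.0186

-0.0186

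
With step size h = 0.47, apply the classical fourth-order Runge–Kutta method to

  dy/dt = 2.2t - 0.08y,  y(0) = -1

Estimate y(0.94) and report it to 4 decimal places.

RK4: k1 = f(t_n, y_n); k2 = f(t_n + h/2, y_n + (h/2)·k1); k3 = f(t_n + h/2, y_n + (h/2)·k2); k4 = f(t_n + h, y_n + h·k3); y_{n+1} = y_n + (h/6)·(k1 + 2k2 + 2k3 + k4).
t=0.000000, y=-1.000000:
  k1 = f(0.000000, -1.000000) = 0.080000
  k2 = f(0.235000, -0.981200) = 0.595496
  k3 = f(0.235000, -0.860058) = 0.585805
  k4 = f(0.470000, -0.724672) = 1.091974
  y ← -1.000000 + (0.47/6)·(k1 + 2k2 + 2k3 + k4) = -0.723125
t=0.470000, y=-0.723125:
  k1 = f(0.470000, -0.723125) = 1.091850
  k2 = f(0.705000, -0.466540) = 1.588323
  k3 = f(0.705000, -0.349869) = 1.578990
  k4 = f(0.940000, 0.019000) = 2.066480
  y ← -0.723125 + (0.47/6)·(k1 + 2k2 + 2k3 + k4) = 0.020490
y(0.94) ≈ 0.0205

0.0205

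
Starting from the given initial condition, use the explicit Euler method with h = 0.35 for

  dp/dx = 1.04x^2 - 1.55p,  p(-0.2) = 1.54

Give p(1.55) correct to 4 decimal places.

0.6958

Euler: p_{n+1} = p_n + h·f(x_n, p_n).
x=-0.200000, p=1.540000: f=-2.345400 → p ← 1.540000 + 0.35·(-2.345400) = 0.719110
x=0.150000, p=0.719110: f=-1.091220 → p ← 0.719110 + 0.35·(-1.091220) = 0.337183
x=0.500000, p=0.337183: f=-0.262633 → p ← 0.337183 + 0.35·(-0.262633) = 0.245261
x=0.850000, p=0.245261: f=0.371245 → p ← 0.245261 + 0.35·0.371245 = 0.375197
x=1.200000, p=0.375197: f=0.916045 → p ← 0.375197 + 0.35·0.916045 = 0.695813
p(1.55) ≈ 0.6958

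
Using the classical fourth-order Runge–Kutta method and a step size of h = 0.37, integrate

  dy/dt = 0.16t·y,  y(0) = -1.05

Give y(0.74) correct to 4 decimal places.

-1.0970

RK4: k1 = f(t_n, y_n); k2 = f(t_n + h/2, y_n + (h/2)·k1); k3 = f(t_n + h/2, y_n + (h/2)·k2); k4 = f(t_n + h, y_n + h·k3); y_{n+1} = y_n + (h/6)·(k1 + 2k2 + 2k3 + k4).
t=0.000000, y=-1.050000:
  k1 = f(0.000000, -1.050000) = 0.000000
  k2 = f(0.185000, -1.050000) = -0.031080
  k3 = f(0.185000, -1.055750) = -0.031250
  k4 = f(0.370000, -1.061563) = -0.062845
  y ← -1.050000 + (0.37/6)·(k1 + 2k2 + 2k3 + k4) = -1.061563
t=0.370000, y=-1.061563:
  k1 = f(0.370000, -1.061563) = -0.062845
  k2 = f(0.555000, -1.073189) = -0.095299
  k3 = f(0.555000, -1.079193) = -0.095832
  k4 = f(0.740000, -1.097021) = -0.129887
  y ← -1.061563 + (0.37/6)·(k1 + 2k2 + 2k3 + k4) = -1.097021
y(0.74) ≈ -1.0970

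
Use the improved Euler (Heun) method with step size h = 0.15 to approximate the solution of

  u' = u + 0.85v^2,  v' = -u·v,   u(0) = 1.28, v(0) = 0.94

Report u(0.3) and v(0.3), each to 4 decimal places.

1.9076, 0.5866

Heun on (u,v): k1 = f(t_n, state_n); k2 = f(t_n + h, state_n + h·k1); state_{n+1} = state_n + (h/2)·(k1 + k2).
0.000000: (1.280000, 0.940000)
  k1 = (2.031060, -1.203200)
  predictor → (1.584659, 0.759520)
  k2 = (2.074999, -1.203580)
  → (1.587954, 0.759491)
0.150000: (1.587954, 0.759491)
  k1 = (2.078258, -1.206038)
  predictor → (1.899693, 0.578586)
  k2 = (2.184240, -1.099135)
  → (1.907642, 0.586603)
(u(0.3), v(0.3)) ≈ (1.9076, 0.5866)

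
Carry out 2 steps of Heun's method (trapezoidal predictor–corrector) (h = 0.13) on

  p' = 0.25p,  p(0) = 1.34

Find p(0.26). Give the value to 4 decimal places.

Heun: k1 = f(t_n, p_n); k2 = f(t_n + h, p_n + h·k1); p_{n+1} = p_n + (h/2)·(k1 + k2).
t=0.000000, p=1.340000:
  k1 = f(0.000000, 1.340000) = 0.335000
  k2 = f(0.130000, 1.383550) = 0.345888
  p ← 1.340000 + (0.13/2)·(0.335000 + 0.345888) = 1.384258
t=0.130000, p=1.384258:
  k1 = f(0.130000, 1.384258) = 0.346064
  k2 = f(0.260000, 1.429246) = 0.357312
  p ← 1.384258 + (0.13/2)·(0.346064 + 0.357312) = 1.429977
p(0.26) ≈ 1.4300

1.4300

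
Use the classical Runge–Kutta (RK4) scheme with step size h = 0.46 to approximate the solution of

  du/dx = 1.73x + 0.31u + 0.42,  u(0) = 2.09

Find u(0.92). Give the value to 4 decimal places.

4.0339

RK4: k1 = f(x_n, u_n); k2 = f(x_n + h/2, u_n + (h/2)·k1); k3 = f(x_n + h/2, u_n + (h/2)·k2); k4 = f(x_n + h, u_n + h·k3); u_{n+1} = u_n + (h/6)·(k1 + 2k2 + 2k3 + k4).
x=0.000000, u=2.090000:
  k1 = f(0.000000, 2.090000) = 1.067900
  k2 = f(0.230000, 2.335617) = 1.541941
  k3 = f(0.230000, 2.444646) = 1.575740
  k4 = f(0.460000, 2.814841) = 2.088401
  u ← 2.090000 + (0.46/6)·(k1 + 2k2 + 2k3 + k4) = 2.810028
x=0.460000, u=2.810028:
  k1 = f(0.460000, 2.810028) = 2.086909
  k2 = f(0.690000, 3.290017) = 2.633605
  k3 = f(0.690000, 3.415757) = 2.672585
  k4 = f(0.920000, 4.039416) = 3.263819
  u ← 2.810028 + (0.46/6)·(k1 + 2k2 + 2k3 + k4) = 4.033866
u(0.92) ≈ 4.0339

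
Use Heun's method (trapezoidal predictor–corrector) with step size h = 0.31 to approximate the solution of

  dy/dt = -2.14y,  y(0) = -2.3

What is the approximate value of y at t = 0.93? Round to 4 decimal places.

Heun: k1 = f(t_n, y_n); k2 = f(t_n + h, y_n + h·k1); y_{n+1} = y_n + (h/2)·(k1 + k2).
t=0.000000, y=-2.300000:
  k1 = f(0.000000, -2.300000) = 4.922000
  k2 = f(0.310000, -0.774180) = 1.656745
  y ← -2.300000 + (0.31/2)·(4.922000 + 1.656745) = -1.280294
t=0.310000, y=-1.280294:
  k1 = f(0.310000, -1.280294) = 2.739830
  k2 = f(0.620000, -0.430947) = 0.922227
  y ← -1.280294 + (0.31/2)·(2.739830 + 0.922227) = -0.712676
t=0.620000, y=-0.712676:
  k1 = f(0.620000, -0.712676) = 1.525126
  k2 = f(0.930000, -0.239887) = 0.513357
  y ← -0.712676 + (0.31/2)·(1.525126 + 0.513357) = -0.396711
y(0.93) ≈ -0.3967

-0.3967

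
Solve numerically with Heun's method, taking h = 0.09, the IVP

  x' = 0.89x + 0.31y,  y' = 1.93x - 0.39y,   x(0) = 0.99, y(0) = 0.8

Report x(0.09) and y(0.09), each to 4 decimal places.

Heun on (x,y): k1 = f(t_n, state_n); k2 = f(t_n + h, state_n + h·k1); state_{n+1} = state_n + (h/2)·(k1 + k2).
0.000000: (0.990000, 0.800000)
  k1 = (1.129100, 1.598700)
  predictor → (1.091619, 0.943883)
  k2 = (1.264145, 1.738710)
  → (1.097696, 0.950183)
(x(0.09), y(0.09)) ≈ (1.0977, 0.9502)

1.0977, 0.9502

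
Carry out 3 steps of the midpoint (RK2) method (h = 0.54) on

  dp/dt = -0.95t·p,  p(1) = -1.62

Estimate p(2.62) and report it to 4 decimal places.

-0.1602

Midpoint: k1 = f(t_n, p_n); k2 = f(t_n + h/2, p_n + (h/2)·k1); p_{n+1} = p_n + h·k2.
t=1.000000, p=-1.620000:
  k1 = f(1.000000, -1.620000) = 1.539000
  k2 = f(1.270000, -1.204470) = 1.453193
  p ← -1.620000 + 0.54·1.453193 = -0.835276
t=1.540000, p=-0.835276:
  k1 = f(1.540000, -0.835276) = 1.222008
  k2 = f(1.810000, -0.505333) = 0.868921
  p ← -0.835276 + 0.54·0.868921 = -0.366058
t=2.080000, p=-0.366058:
  k1 = f(2.080000, -0.366058) = 0.723332
  k2 = f(2.350000, -0.170759) = 0.381219
  p ← -0.366058 + 0.54·0.381219 = -0.160200
p(2.62) ≈ -0.1602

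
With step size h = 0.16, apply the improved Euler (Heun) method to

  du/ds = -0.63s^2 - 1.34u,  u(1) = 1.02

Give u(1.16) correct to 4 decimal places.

Heun: k1 = f(s_n, u_n); k2 = f(s_n + h, u_n + h·k1); u_{n+1} = u_n + (h/2)·(k1 + k2).
s=1.000000, u=1.020000:
  k1 = f(1.000000, 1.020000) = -1.996800
  k2 = f(1.160000, 0.700512) = -1.786414
  u ← 1.020000 + (0.16/2)·(-1.996800 + (-1.786414)) = 0.717343
u(1.16) ≈ 0.7173

0.7173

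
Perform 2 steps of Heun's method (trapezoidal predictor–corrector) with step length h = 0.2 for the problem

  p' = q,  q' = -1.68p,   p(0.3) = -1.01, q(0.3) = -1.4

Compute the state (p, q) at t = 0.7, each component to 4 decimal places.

Heun on (p,q): k1 = f(t_n, state_n); k2 = f(t_n + h, state_n + h·k1); state_{n+1} = state_n + (h/2)·(k1 + k2).
0.300000: (-1.010000, -1.400000)
  k1 = (-1.400000, 1.696800)
  predictor → (-1.290000, -1.060640)
  k2 = (-1.060640, 2.167200)
  → (-1.256064, -1.013600)
0.500000: (-1.256064, -1.013600)
  k1 = (-1.013600, 2.110188)
  predictor → (-1.458784, -0.591562)
  k2 = (-0.591562, 2.450757)
  → (-1.416580, -0.557506)
(p(0.7), q(0.7)) ≈ (-1.4166, -0.5575)

-1.4166, -0.5575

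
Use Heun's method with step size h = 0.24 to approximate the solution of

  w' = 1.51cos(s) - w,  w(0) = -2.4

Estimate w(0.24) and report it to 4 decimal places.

Heun: k1 = f(s_n, w_n); k2 = f(s_n + h, w_n + h·k1); w_{n+1} = w_n + (h/2)·(k1 + k2).
s=0.000000, w=-2.400000:
  k1 = f(0.000000, -2.400000) = 3.910000
  k2 = f(0.240000, -1.461600) = 2.928320
  w ← -2.400000 + (0.24/2)·(3.910000 + 2.928320) = -1.579402
w(0.24) ≈ -1.5794

-1.5794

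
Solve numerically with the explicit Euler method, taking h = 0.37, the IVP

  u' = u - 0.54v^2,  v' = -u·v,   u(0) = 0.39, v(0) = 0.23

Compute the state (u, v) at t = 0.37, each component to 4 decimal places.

0.5237, 0.1968

Euler on (u,v): u_{n+1} = u_n + h·u', v_{n+1} = v_n + h·v'.
0.000000: (0.390000, 0.230000); f=(0.361434, -0.089700) → (0.523731, 0.196811)
(u(0.37), v(0.37)) ≈ (0.5237, 0.1968)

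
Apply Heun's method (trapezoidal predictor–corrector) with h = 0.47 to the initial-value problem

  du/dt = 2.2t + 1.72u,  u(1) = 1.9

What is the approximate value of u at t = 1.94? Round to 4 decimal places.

14.6582

Heun: k1 = f(t_n, u_n); k2 = f(t_n + h, u_n + h·k1); u_{n+1} = u_n + (h/2)·(k1 + k2).
t=1.000000, u=1.900000:
  k1 = f(1.000000, 1.900000) = 5.468000
  k2 = f(1.470000, 4.469960) = 10.922331
  u ← 1.900000 + (0.47/2)·(5.468000 + 10.922331) = 5.751728
t=1.470000, u=5.751728:
  k1 = f(1.470000, 5.751728) = 13.126972
  k2 = f(1.940000, 11.921405) = 24.772816
  u ← 5.751728 + (0.47/2)·(13.126972 + 24.772816) = 14.658178
u(1.94) ≈ 14.6582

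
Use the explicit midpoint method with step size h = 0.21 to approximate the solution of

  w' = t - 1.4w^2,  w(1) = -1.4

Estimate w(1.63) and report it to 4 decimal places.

-8.9763

Midpoint: k1 = f(t_n, w_n); k2 = f(t_n + h/2, w_n + (h/2)·k1); w_{n+1} = w_n + h·k2.
t=1.000000, w=-1.400000:
  k1 = f(1.000000, -1.400000) = -1.744000
  k2 = f(1.105000, -1.583120) = -2.403777
  w ← -1.400000 + 0.21·(-2.403777) = -1.904793
t=1.210000, w=-1.904793:
  k1 = f(1.210000, -1.904793) = -3.869531
  k2 = f(1.315000, -2.311094) = -6.162617
  w ← -1.904793 + 0.21·(-6.162617) = -3.198943
t=1.420000, w=-3.198943:
  k1 = f(1.420000, -3.198943) = -12.906527
  k2 = f(1.525000, -4.554128) = -27.511113
  w ← -3.198943 + 0.21·(-27.511113) = -8.976276
w(1.63) ≈ -8.9763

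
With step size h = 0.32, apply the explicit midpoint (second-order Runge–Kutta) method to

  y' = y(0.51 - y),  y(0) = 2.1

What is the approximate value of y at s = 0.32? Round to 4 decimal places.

1.5710

Midpoint: k1 = f(s_n, y_n); k2 = f(s_n + h/2, y_n + (h/2)·k1); y_{n+1} = y_n + h·k2.
s=0.000000, y=2.100000:
  k1 = f(0.000000, 2.100000) = -3.339000
  k2 = f(0.160000, 1.565760) = -1.653067
  y ← 2.100000 + 0.32·(-1.653067) = 1.571019
y(0.32) ≈ 1.5710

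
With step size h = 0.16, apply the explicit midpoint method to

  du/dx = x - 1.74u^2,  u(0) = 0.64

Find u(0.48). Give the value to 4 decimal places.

Midpoint: k1 = f(x_n, u_n); k2 = f(x_n + h/2, u_n + (h/2)·k1); u_{n+1} = u_n + h·k2.
x=0.000000, u=0.640000:
  k1 = f(0.000000, 0.640000) = -0.712704
  k2 = f(0.080000, 0.582984) = -0.511374
  u ← 0.640000 + 0.16·(-0.511374) = 0.558180
x=0.160000, u=0.558180:
  k1 = f(0.160000, 0.558180) = -0.382123
  k2 = f(0.240000, 0.527610) = -0.244368
  u ← 0.558180 + 0.16·(-0.244368) = 0.519081
x=0.320000, u=0.519081:
  k1 = f(0.320000, 0.519081) = -0.148835
  k2 = f(0.400000, 0.507174) = -0.047573
  u ← 0.519081 + 0.16·(-0.047573) = 0.511470
u(0.48) ≈ 0.5115

0.5115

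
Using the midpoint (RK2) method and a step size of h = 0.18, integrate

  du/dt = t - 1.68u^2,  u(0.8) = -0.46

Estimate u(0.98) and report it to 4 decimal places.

-0.3531

Midpoint: k1 = f(t_n, u_n); k2 = f(t_n + h/2, u_n + (h/2)·k1); u_{n+1} = u_n + h·k2.
t=0.800000, u=-0.460000:
  k1 = f(0.800000, -0.460000) = 0.444512
  k2 = f(0.890000, -0.419994) = 0.593657
  u ← -0.460000 + 0.18·0.593657 = -0.353142
u(0.98) ≈ -0.3531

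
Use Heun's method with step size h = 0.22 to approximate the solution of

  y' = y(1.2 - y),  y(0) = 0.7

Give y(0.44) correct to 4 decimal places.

Heun: k1 = f(x_n, y_n); k2 = f(x_n + h, y_n + h·k1); y_{n+1} = y_n + (h/2)·(k1 + k2).
x=0.000000, y=0.700000:
  k1 = f(0.000000, 0.700000) = 0.350000
  k2 = f(0.220000, 0.777000) = 0.328671
  y ← 0.700000 + (0.22/2)·(0.350000 + 0.328671) = 0.774654
x=0.220000, y=0.774654:
  k1 = f(0.220000, 0.774654) = 0.329496
  k2 = f(0.440000, 0.847143) = 0.298920
  y ← 0.774654 + (0.22/2)·(0.329496 + 0.298920) = 0.843780
y(0.44) ≈ 0.8438

0.8438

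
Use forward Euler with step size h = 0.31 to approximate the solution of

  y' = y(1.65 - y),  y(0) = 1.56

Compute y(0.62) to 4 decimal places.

1.6266

Euler: y_{n+1} = y_n + h·f(x_n, y_n).
x=0.000000, y=1.560000: f=0.140400 → y ← 1.560000 + 0.31·0.140400 = 1.603524
x=0.310000, y=1.603524: f=0.074525 → y ← 1.603524 + 0.31·0.074525 = 1.626627
y(0.62) ≈ 1.6266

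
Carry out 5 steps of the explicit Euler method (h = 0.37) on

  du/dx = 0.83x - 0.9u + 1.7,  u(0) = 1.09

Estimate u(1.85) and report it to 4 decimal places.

2.6001

Euler: u_{n+1} = u_n + h·f(x_n, u_n).
x=0.000000, u=1.090000: f=0.719000 → u ← 1.090000 + 0.37·0.719000 = 1.356030
x=0.370000, u=1.356030: f=0.786673 → u ← 1.356030 + 0.37·0.786673 = 1.647099
x=0.740000, u=1.647099: f=0.831811 → u ← 1.647099 + 0.37·0.831811 = 1.954869
x=1.110000, u=1.954869: f=0.861918 → u ← 1.954869 + 0.37·0.861918 = 2.273779
x=1.480000, u=2.273779: f=0.881999 → u ← 2.273779 + 0.37·0.881999 = 2.600118
u(1.85) ≈ 2.6001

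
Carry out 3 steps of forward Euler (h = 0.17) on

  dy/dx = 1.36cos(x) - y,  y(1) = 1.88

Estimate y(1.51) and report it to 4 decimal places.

1.2888

Euler: y_{n+1} = y_n + h·f(x_n, y_n).
x=1.000000, y=1.880000: f=-1.145189 → y ← 1.880000 + 0.17·(-1.145189) = 1.685318
x=1.170000, y=1.685318: f=-1.154712 → y ← 1.685318 + 0.17·(-1.154712) = 1.489017
x=1.340000, y=1.489017: f=-1.177913 → y ← 1.489017 + 0.17·(-1.177913) = 1.288772
y(1.51) ≈ 1.2888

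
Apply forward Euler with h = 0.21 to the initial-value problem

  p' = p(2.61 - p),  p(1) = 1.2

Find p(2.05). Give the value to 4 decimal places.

2.4943

Euler: p_{n+1} = p_n + h·f(x_n, p_n).
x=1.000000, p=1.200000: f=1.692000 → p ← 1.200000 + 0.21·1.692000 = 1.555320
x=1.210000, p=1.555320: f=1.640365 → p ← 1.555320 + 0.21·1.640365 = 1.899797
x=1.420000, p=1.899797: f=1.349242 → p ← 1.899797 + 0.21·1.349242 = 2.183137
x=1.630000, p=2.183137: f=0.931900 → p ← 2.183137 + 0.21·0.931900 = 2.378836
x=1.840000, p=2.378836: f=0.549900 → p ← 2.378836 + 0.21·0.549900 = 2.494315
p(2.05) ≈ 2.4943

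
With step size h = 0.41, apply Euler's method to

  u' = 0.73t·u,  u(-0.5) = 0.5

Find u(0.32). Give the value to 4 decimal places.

0.4137

Euler: u_{n+1} = u_n + h·f(t_n, u_n).
t=-0.500000, u=0.500000: f=-0.182500 → u ← 0.500000 + 0.41·(-0.182500) = 0.425175
t=-0.090000, u=0.425175: f=-0.027934 → u ← 0.425175 + 0.41·(-0.027934) = 0.413722
u(0.32) ≈ 0.4137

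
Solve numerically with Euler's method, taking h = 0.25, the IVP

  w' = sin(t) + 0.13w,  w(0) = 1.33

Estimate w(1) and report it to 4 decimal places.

Euler: w_{n+1} = w_n + h·f(t_n, w_n).
t=0.000000, w=1.330000: f=0.172900 → w ← 1.330000 + 0.25·0.172900 = 1.373225
t=0.250000, w=1.373225: f=0.425923 → w ← 1.373225 + 0.25·0.425923 = 1.479706
t=0.500000, w=1.479706: f=0.671787 → w ← 1.479706 + 0.25·0.671787 = 1.647653
t=0.750000, w=1.647653: f=0.895834 → w ← 1.647653 + 0.25·0.895834 = 1.871611
w(1) ≈ 1.8716

1.8716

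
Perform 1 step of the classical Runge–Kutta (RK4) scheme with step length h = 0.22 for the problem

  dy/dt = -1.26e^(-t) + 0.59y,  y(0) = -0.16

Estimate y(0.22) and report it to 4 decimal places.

-0.4485

RK4: k1 = f(t_n, y_n); k2 = f(t_n + h/2, y_n + (h/2)·k1); k3 = f(t_n + h/2, y_n + (h/2)·k2); k4 = f(t_n + h, y_n + h·k3); y_{n+1} = y_n + (h/6)·(k1 + 2k2 + 2k3 + k4).
t=0.000000, y=-0.160000:
  k1 = f(0.000000, -0.160000) = -1.354400
  k2 = f(0.110000, -0.308984) = -1.311052
  k3 = f(0.110000, -0.304216) = -1.308238
  k4 = f(0.220000, -0.447812) = -1.275383
  y ← -0.160000 + (0.22/6)·(k1 + 2k2 + 2k3 + k4) = -0.448507
y(0.22) ≈ -0.4485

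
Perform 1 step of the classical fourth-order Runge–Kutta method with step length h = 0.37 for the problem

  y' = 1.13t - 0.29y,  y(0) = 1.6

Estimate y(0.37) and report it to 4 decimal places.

1.5119

RK4: k1 = f(t_n, y_n); k2 = f(t_n + h/2, y_n + (h/2)·k1); k3 = f(t_n + h/2, y_n + (h/2)·k2); k4 = f(t_n + h, y_n + h·k3); y_{n+1} = y_n + (h/6)·(k1 + 2k2 + 2k3 + k4).
t=0.000000, y=1.600000:
  k1 = f(0.000000, 1.600000) = -0.464000
  k2 = f(0.185000, 1.514160) = -0.230056
  k3 = f(0.185000, 1.557440) = -0.242607
  k4 = f(0.370000, 1.510235) = -0.019868
  y ← 1.600000 + (0.37/6)·(k1 + 2k2 + 2k3 + k4) = 1.511866
y(0.37) ≈ 1.5119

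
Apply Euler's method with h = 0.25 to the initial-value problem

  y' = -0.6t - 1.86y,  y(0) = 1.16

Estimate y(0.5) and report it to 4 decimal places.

Euler: y_{n+1} = y_n + h·f(t_n, y_n).
t=0.000000, y=1.160000: f=-2.157600 → y ← 1.160000 + 0.25·(-2.157600) = 0.620600
t=0.250000, y=0.620600: f=-1.304316 → y ← 0.620600 + 0.25·(-1.304316) = 0.294521
y(0.5) ≈ 0.2945

0.2945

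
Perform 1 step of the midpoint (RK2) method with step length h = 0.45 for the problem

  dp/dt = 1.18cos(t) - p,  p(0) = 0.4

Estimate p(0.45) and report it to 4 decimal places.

Midpoint: k1 = f(t_n, p_n); k2 = f(t_n + h/2, p_n + (h/2)·k1); p_{n+1} = p_n + h·k2.
t=0.000000, p=0.400000:
  k1 = f(0.000000, 0.400000) = 0.780000
  k2 = f(0.225000, 0.575500) = 0.574757
  p ← 0.400000 + 0.45·0.574757 = 0.658641
p(0.45) ≈ 0.6586

0.6586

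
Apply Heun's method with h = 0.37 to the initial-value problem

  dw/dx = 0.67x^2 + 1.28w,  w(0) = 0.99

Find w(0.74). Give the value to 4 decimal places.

Heun: k1 = f(x_n, w_n); k2 = f(x_n + h, w_n + h·k1); w_{n+1} = w_n + (h/2)·(k1 + k2).
x=0.000000, w=0.990000:
  k1 = f(0.000000, 0.990000) = 1.267200
  k2 = f(0.370000, 1.458864) = 1.959069
  w ← 0.990000 + (0.37/2)·(1.267200 + 1.959069) = 1.586860
x=0.370000, w=1.586860:
  k1 = f(0.370000, 1.586860) = 2.122903
  k2 = f(0.740000, 2.372334) = 3.403480
  w ← 1.586860 + (0.37/2)·(2.122903 + 3.403480) = 2.609241
w(0.74) ≈ 2.6092

2.6092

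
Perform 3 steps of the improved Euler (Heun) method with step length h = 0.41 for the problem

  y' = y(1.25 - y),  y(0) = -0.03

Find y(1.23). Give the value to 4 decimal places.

Heun: k1 = f(x_n, y_n); k2 = f(x_n + h, y_n + h·k1); y_{n+1} = y_n + (h/2)·(k1 + k2).
x=0.000000, y=-0.030000:
  k1 = f(0.000000, -0.030000) = -0.038400
  k2 = f(0.410000, -0.045744) = -0.059273
  y ← -0.030000 + (0.41/2)·(-0.038400 + (-0.059273)) = -0.050023
x=0.410000, y=-0.050023:
  k1 = f(0.410000, -0.050023) = -0.065031
  k2 = f(0.820000, -0.076686) = -0.101738
  y ← -0.050023 + (0.41/2)·(-0.065031 + (-0.101738)) = -0.084210
x=0.820000, y=-0.084210:
  k1 = f(0.820000, -0.084210) = -0.112354
  k2 = f(1.230000, -0.130276) = -0.179816
  y ← -0.084210 + (0.41/2)·(-0.112354 + (-0.179816)) = -0.144105
y(1.23) ≈ -0.1441

-0.1441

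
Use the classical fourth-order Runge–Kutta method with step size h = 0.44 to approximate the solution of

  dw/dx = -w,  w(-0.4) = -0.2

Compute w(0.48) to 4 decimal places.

-0.0830

RK4: k1 = f(x_n, w_n); k2 = f(x_n + h/2, w_n + (h/2)·k1); k3 = f(x_n + h/2, w_n + (h/2)·k2); k4 = f(x_n + h, w_n + h·k3); w_{n+1} = w_n + (h/6)·(k1 + 2k2 + 2k3 + k4).
x=-0.400000, w=-0.200000:
  k1 = f(-0.400000, -0.200000) = 0.200000
  k2 = f(-0.180000, -0.156000) = 0.156000
  k3 = f(-0.180000, -0.165680) = 0.165680
  k4 = f(0.040000, -0.127101) = 0.127101
  w ← -0.200000 + (0.44/6)·(k1 + 2k2 + 2k3 + k4) = -0.128833
x=0.040000, w=-0.128833:
  k1 = f(0.040000, -0.128833) = 0.128833
  k2 = f(0.260000, -0.100490) = 0.100490
  k3 = f(0.260000, -0.106725) = 0.106725
  k4 = f(0.480000, -0.081874) = 0.081874
  w ← -0.128833 + (0.44/6)·(k1 + 2k2 + 2k3 + k4) = -0.082990
w(0.48) ≈ -0.0830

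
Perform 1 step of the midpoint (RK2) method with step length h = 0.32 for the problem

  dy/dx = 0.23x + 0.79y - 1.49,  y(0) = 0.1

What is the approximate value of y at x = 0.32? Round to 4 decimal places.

-0.3968

Midpoint: k1 = f(x_n, y_n); k2 = f(x_n + h/2, y_n + (h/2)·k1); y_{n+1} = y_n + h·k2.
x=0.000000, y=0.100000:
  k1 = f(0.000000, 0.100000) = -1.411000
  k2 = f(0.160000, -0.125760) = -1.552550
  y ← 0.100000 + 0.32·(-1.552550) = -0.396816
y(0.32) ≈ -0.3968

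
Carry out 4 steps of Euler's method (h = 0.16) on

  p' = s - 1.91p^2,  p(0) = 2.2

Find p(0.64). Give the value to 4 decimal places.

Euler: p_{n+1} = p_n + h·f(s_n, p_n).
s=0.000000, p=2.200000: f=-9.244400 → p ← 2.200000 + 0.16·(-9.244400) = 0.720896
s=0.160000, p=0.720896: f=-0.832610 → p ← 0.720896 + 0.16·(-0.832610) = 0.587678
s=0.320000, p=0.587678: f=-0.339649 → p ← 0.587678 + 0.16·(-0.339649) = 0.533335
s=0.480000, p=0.533335: f=-0.063291 → p ← 0.533335 + 0.16·(-0.063291) = 0.523208
p(0.64) ≈ 0.5232

0.5232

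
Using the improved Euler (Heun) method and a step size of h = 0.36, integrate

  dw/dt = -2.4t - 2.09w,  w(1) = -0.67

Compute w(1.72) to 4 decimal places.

Heun: k1 = f(t_n, w_n); k2 = f(t_n + h, w_n + h·k1); w_{n+1} = w_n + (h/2)·(k1 + k2).
t=1.000000, w=-0.670000:
  k1 = f(1.000000, -0.670000) = -0.999700
  k2 = f(1.360000, -1.029892) = -1.111526
  w ← -0.670000 + (0.36/2)·(-0.999700 + (-1.111526)) = -1.050021
t=1.360000, w=-1.050021:
  k1 = f(1.360000, -1.050021) = -1.069457
  k2 = f(1.720000, -1.435025) = -1.128798
  w ← -1.050021 + (0.36/2)·(-1.069457 + (-1.128798)) = -1.445706
w(1.72) ≈ -1.4457

-1.4457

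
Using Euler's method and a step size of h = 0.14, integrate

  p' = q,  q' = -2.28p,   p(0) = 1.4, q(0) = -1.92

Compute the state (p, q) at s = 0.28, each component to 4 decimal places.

Euler on (p,q): p_{n+1} = p_n + h·p', q_{n+1} = q_n + h·q'.
0.000000: (1.400000, -1.920000); f=(-1.920000, -3.192000) → (1.131200, -2.366880)
0.140000: (1.131200, -2.366880); f=(-2.366880, -2.579136) → (0.799837, -2.727959)
(p(0.28), q(0.28)) ≈ (0.7998, -2.7280)

0.7998, -2.7280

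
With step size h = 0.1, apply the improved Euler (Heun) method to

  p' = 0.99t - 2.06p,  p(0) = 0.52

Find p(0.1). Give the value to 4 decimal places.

Heun: k1 = f(t_n, p_n); k2 = f(t_n + h, p_n + h·k1); p_{n+1} = p_n + (h/2)·(k1 + k2).
t=0.000000, p=0.520000:
  k1 = f(0.000000, 0.520000) = -1.071200
  k2 = f(0.100000, 0.412880) = -0.751533
  p ← 0.520000 + (0.1/2)·(-1.071200 + (-0.751533)) = 0.428863
p(0.1) ≈ 0.4289

0.4289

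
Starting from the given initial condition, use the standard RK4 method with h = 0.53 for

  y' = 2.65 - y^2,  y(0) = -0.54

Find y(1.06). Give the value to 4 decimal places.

RK4: k1 = f(t_n, y_n); k2 = f(t_n + h/2, y_n + (h/2)·k1); k3 = f(t_n + h/2, y_n + (h/2)·k2); k4 = f(t_n + h, y_n + h·k3); y_{n+1} = y_n + (h/6)·(k1 + 2k2 + 2k3 + k4).
t=0.000000, y=-0.540000:
  k1 = f(0.000000, -0.540000) = 2.358400
  k2 = f(0.265000, 0.084976) = 2.642779
  k3 = f(0.265000, 0.160336) = 2.624292
  k4 = f(0.530000, 0.850875) = 1.926012
  y ← -0.540000 + (0.53/6)·(k1 + 2k2 + 2k3 + k4) = 0.768972
t=0.530000, y=0.768972:
  k1 = f(0.530000, 0.768972) = 2.058682
  k2 = f(0.795000, 1.314523) = 0.922029
  k3 = f(0.795000, 1.013310) = 1.623203
  k4 = f(1.060000, 1.629270) = -0.004520
  y ← 0.768972 + (0.53/6)·(k1 + 2k2 + 2k3 + k4) = 1.400081
y(1.06) ≈ 1.4001

1.4001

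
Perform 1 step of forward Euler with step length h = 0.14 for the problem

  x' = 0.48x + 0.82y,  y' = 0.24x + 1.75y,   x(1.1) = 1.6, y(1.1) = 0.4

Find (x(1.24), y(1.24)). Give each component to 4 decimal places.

1.7534, 0.5518

Euler on (x,y): x_{n+1} = x_n + h·x', y_{n+1} = y_n + h·y'.
1.100000: (1.600000, 0.400000); f=(1.096000, 1.084000) → (1.753440, 0.551760)
(x(1.24), y(1.24)) ≈ (1.7534, 0.5518)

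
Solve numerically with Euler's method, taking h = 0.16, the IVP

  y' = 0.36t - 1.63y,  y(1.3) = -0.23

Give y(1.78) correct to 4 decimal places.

Euler: y_{n+1} = y_n + h·f(t_n, y_n).
t=1.300000, y=-0.230000: f=0.842900 → y ← -0.230000 + 0.16·0.842900 = -0.095136
t=1.460000, y=-0.095136: f=0.680672 → y ← -0.095136 + 0.16·0.680672 = 0.013771
t=1.620000, y=0.013771: f=0.560753 → y ← 0.013771 + 0.16·0.560753 = 0.103492
y(1.78) ≈ 0.1035

0.1035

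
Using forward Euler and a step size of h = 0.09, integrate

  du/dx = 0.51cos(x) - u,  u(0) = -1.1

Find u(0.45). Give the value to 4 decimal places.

Euler: u_{n+1} = u_n + h·f(x_n, u_n).
x=0.000000, u=-1.100000: f=1.610000 → u ← -1.100000 + 0.09·1.610000 = -0.955100
x=0.090000, u=-0.955100: f=1.463036 → u ← -0.955100 + 0.09·1.463036 = -0.823427
x=0.180000, u=-0.823427: f=1.325187 → u ← -0.823427 + 0.09·1.325187 = -0.704160
x=0.270000, u=-0.704160: f=1.195683 → u ← -0.704160 + 0.09·1.195683 = -0.596548
x=0.360000, u=-0.596548: f=1.073856 → u ← -0.596548 + 0.09·1.073856 = -0.499901
u(0.45) ≈ -0.4999

-0.4999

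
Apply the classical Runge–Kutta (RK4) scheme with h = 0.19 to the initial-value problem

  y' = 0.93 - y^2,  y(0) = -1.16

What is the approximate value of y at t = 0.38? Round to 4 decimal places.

-1.4216

RK4: k1 = f(t_n, y_n); k2 = f(t_n + h/2, y_n + (h/2)·k1); k3 = f(t_n + h/2, y_n + (h/2)·k2); k4 = f(t_n + h, y_n + h·k3); y_{n+1} = y_n + (h/6)·(k1 + 2k2 + 2k3 + k4).
t=0.000000, y=-1.160000:
  k1 = f(0.000000, -1.160000) = -0.415600
  k2 = f(0.095000, -1.199482) = -0.508757
  k3 = f(0.095000, -1.208332) = -0.530066
  k4 = f(0.190000, -1.260713) = -0.659396
  y ← -1.160000 + (0.19/6)·(k1 + 2k2 + 2k3 + k4) = -1.259834
t=0.190000, y=-1.259834:
  k1 = f(0.190000, -1.259834) = -0.657181
  k2 = f(0.285000, -1.322266) = -0.818387
  k3 = f(0.285000, -1.337580) = -0.859121
  k4 = f(0.380000, -1.423067) = -1.095119
  y ← -1.259834 + (0.19/6)·(k1 + 2k2 + 2k3 + k4) = -1.421565
y(0.38) ≈ -1.4216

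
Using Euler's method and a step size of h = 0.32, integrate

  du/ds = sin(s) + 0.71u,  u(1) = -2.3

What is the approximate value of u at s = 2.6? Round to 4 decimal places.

-4.1312

Euler: u_{n+1} = u_n + h·f(s_n, u_n).
s=1.000000, u=-2.300000: f=-0.791529 → u ← -2.300000 + 0.32·(-0.791529) = -2.553289
s=1.320000, u=-2.553289: f=-0.844120 → u ← -2.553289 + 0.32·(-0.844120) = -2.823408
s=1.640000, u=-2.823408: f=-1.007013 → u ← -2.823408 + 0.32·(-1.007013) = -3.145652
s=1.960000, u=-3.145652: f=-1.308201 → u ← -3.145652 + 0.32·(-1.308201) = -3.564276
s=2.280000, u=-3.564276: f=-1.771756 → u ← -3.564276 + 0.32·(-1.771756) = -4.131238
u(2.6) ≈ -4.1312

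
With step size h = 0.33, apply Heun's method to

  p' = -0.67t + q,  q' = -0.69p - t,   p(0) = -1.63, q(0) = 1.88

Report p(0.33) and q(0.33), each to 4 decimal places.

-0.9848, 2.1261

Heun on (p,q): k1 = f(t_n, state_n); k2 = f(t_n + h, state_n + h·k1); state_{n+1} = state_n + (h/2)·(k1 + k2).
0.000000: (-1.630000, 1.880000)
  k1 = (1.880000, 1.124700)
  predictor → (-1.009600, 2.251151)
  k2 = (2.030051, 0.366624)
  → (-0.984842, 2.126068)
(p(0.33), q(0.33)) ≈ (-0.9848, 2.1261)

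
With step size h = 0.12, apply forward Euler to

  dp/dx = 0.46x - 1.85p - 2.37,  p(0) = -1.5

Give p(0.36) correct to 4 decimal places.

-1.3658

Euler: p_{n+1} = p_n + h·f(x_n, p_n).
x=0.000000, p=-1.500000: f=0.405000 → p ← -1.500000 + 0.12·0.405000 = -1.451400
x=0.120000, p=-1.451400: f=0.370290 → p ← -1.451400 + 0.12·0.370290 = -1.406965
x=0.240000, p=-1.406965: f=0.343286 → p ← -1.406965 + 0.12·0.343286 = -1.365771
p(0.36) ≈ -1.3658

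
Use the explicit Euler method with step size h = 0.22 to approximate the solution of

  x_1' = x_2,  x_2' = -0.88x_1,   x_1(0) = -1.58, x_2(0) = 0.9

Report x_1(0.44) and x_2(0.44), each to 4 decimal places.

Euler on (x_1,x_2): x_1_{n+1} = x_1_n + h·x_1', x_2_{n+1} = x_2_n + h·x_2'.
0.000000: (-1.580000, 0.900000); f=(0.900000, 1.390400) → (-1.382000, 1.205888)
0.220000: (-1.382000, 1.205888); f=(1.205888, 1.216160) → (-1.116705, 1.473443)
(x_1(0.44), x_2(0.44)) ≈ (-1.1167, 1.4734)

-1.1167, 1.4734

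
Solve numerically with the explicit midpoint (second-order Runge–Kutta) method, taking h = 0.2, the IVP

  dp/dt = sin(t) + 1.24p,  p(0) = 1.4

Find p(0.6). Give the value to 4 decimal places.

3.1475

Midpoint: k1 = f(t_n, p_n); k2 = f(t_n + h/2, p_n + (h/2)·k1); p_{n+1} = p_n + h·k2.
t=0.000000, p=1.400000:
  k1 = f(0.000000, 1.400000) = 1.736000
  k2 = f(0.100000, 1.573600) = 2.051097
  p ← 1.400000 + 0.2·2.051097 = 1.810219
t=0.200000, p=1.810219:
  k1 = f(0.200000, 1.810219) = 2.443341
  k2 = f(0.300000, 2.054554) = 2.843167
  p ← 1.810219 + 0.2·2.843167 = 2.378853
t=0.400000, p=2.378853:
  k1 = f(0.400000, 2.378853) = 3.339196
  k2 = f(0.500000, 2.712772) = 3.843263
  p ← 2.378853 + 0.2·3.843263 = 3.147505
p(0.6) ≈ 3.1475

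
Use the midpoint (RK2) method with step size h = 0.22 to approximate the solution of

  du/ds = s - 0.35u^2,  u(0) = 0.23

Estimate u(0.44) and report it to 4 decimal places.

Midpoint: k1 = f(s_n, u_n); k2 = f(s_n + h/2, u_n + (h/2)·k1); u_{n+1} = u_n + h·k2.
s=0.000000, u=0.230000:
  k1 = f(0.000000, 0.230000) = -0.018515
  k2 = f(0.110000, 0.227963) = 0.091811
  u ← 0.230000 + 0.22·0.091811 = 0.250199
s=0.220000, u=0.250199:
  k1 = f(0.220000, 0.250199) = 0.198090
  k2 = f(0.330000, 0.271988) = 0.304108
  u ← 0.250199 + 0.22·0.304108 = 0.317102
u(0.44) ≈ 0.3171

0.3171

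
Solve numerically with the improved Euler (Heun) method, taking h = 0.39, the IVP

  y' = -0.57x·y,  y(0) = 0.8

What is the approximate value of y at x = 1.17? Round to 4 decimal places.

Heun: k1 = f(x_n, y_n); k2 = f(x_n + h, y_n + h·k1); y_{n+1} = y_n + (h/2)·(k1 + k2).
x=0.000000, y=0.800000:
  k1 = f(0.000000, 0.800000) = 0.000000
  k2 = f(0.390000, 0.800000) = -0.177840
  y ← 0.800000 + (0.39/2)·(0.000000 + (-0.177840)) = 0.765321
x=0.390000, y=0.765321:
  k1 = f(0.390000, 0.765321) = -0.170131
  k2 = f(0.780000, 0.698970) = -0.310762
  y ← 0.765321 + (0.39/2)·(-0.170131 + (-0.310762)) = 0.671547
x=0.780000, y=0.671547:
  k1 = f(0.780000, 0.671547) = -0.298570
  k2 = f(1.170000, 0.555105) = -0.370199
  y ← 0.671547 + (0.39/2)·(-0.298570 + (-0.370199)) = 0.541137
y(1.17) ≈ 0.5411

0.5411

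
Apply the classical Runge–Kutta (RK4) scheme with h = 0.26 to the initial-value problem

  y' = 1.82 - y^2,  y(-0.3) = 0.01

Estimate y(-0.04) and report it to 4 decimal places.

RK4: k1 = f(t_n, y_n); k2 = f(t_n + h/2, y_n + (h/2)·k1); k3 = f(t_n + h/2, y_n + (h/2)·k2); k4 = f(t_n + h, y_n + h·k3); y_{n+1} = y_n + (h/6)·(k1 + 2k2 + 2k3 + k4).
t=-0.300000, y=0.010000:
  k1 = f(-0.300000, 0.010000) = 1.819900
  k2 = f(-0.170000, 0.246587) = 1.759195
  k3 = f(-0.170000, 0.238695) = 1.763025
  k4 = f(-0.040000, 0.468386) = 1.600614
  y ← 0.010000 + (0.26/6)·(k1 + 2k2 + 2k3 + k4) = 0.463481
y(-0.04) ≈ 0.4635

0.4635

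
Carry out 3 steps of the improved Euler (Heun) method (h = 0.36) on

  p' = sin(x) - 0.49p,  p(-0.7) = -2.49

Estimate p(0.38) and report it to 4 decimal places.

Heun: k1 = f(x_n, p_n); k2 = f(x_n + h, p_n + h·k1); p_{n+1} = p_n + (h/2)·(k1 + k2).
x=-0.700000, p=-2.490000:
  k1 = f(-0.700000, -2.490000) = 0.575882
  k2 = f(-0.340000, -2.282682) = 0.785027
  p ← -2.490000 + (0.36/2)·(0.575882 + 0.785027) = -2.245036
x=-0.340000, p=-2.245036:
  k1 = f(-0.340000, -2.245036) = 0.766581
  k2 = f(0.020000, -1.969067) = 0.984842
  p ← -2.245036 + (0.36/2)·(0.766581 + 0.984842) = -1.929780
x=0.020000, p=-1.929780:
  k1 = f(0.020000, -1.929780) = 0.965591
  k2 = f(0.380000, -1.582168) = 1.146183
  p ← -1.929780 + (0.36/2)·(0.965591 + 1.146183) = -1.549661
p(0.38) ≈ -1.5497

-1.5497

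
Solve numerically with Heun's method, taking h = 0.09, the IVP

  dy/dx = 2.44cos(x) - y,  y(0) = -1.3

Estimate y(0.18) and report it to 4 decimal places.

Heun: k1 = f(x_n, y_n); k2 = f(x_n + h, y_n + h·k1); y_{n+1} = y_n + (h/2)·(k1 + k2).
x=0.000000, y=-1.300000:
  k1 = f(0.000000, -1.300000) = 3.740000
  k2 = f(0.090000, -0.963400) = 3.393525
  y ← -1.300000 + (0.09/2)·(3.740000 + 3.393525) = -0.978991
x=0.090000, y=-0.978991:
  k1 = f(0.090000, -0.978991) = 3.409116
  k2 = f(0.180000, -0.672171) = 3.072750
  y ← -0.978991 + (0.09/2)·(3.409116 + 3.072750) = -0.687307
y(0.18) ≈ -0.6873

-0.6873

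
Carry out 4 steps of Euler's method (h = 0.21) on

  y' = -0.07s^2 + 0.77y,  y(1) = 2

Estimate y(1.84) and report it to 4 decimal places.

3.5170

Euler: y_{n+1} = y_n + h·f(s_n, y_n).
s=1.000000, y=2.000000: f=1.470000 → y ← 2.000000 + 0.21·1.470000 = 2.308700
s=1.210000, y=2.308700: f=1.675212 → y ← 2.308700 + 0.21·1.675212 = 2.660495
s=1.420000, y=2.660495: f=1.907433 → y ← 2.660495 + 0.21·1.907433 = 3.061055
s=1.630000, y=3.061055: f=2.171030 → y ← 3.061055 + 0.21·2.171030 = 3.516972
y(1.84) ≈ 3.5170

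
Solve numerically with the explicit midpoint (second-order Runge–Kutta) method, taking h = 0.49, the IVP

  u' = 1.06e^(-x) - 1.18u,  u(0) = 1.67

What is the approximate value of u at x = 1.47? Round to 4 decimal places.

Midpoint: k1 = f(x_n, u_n); k2 = f(x_n + h/2, u_n + (h/2)·k1); u_{n+1} = u_n + h·k2.
x=0.000000, u=1.670000:
  k1 = f(0.000000, 1.670000) = -0.910600
  k2 = f(0.245000, 1.446903) = -0.877679
  u ← 1.670000 + 0.49·(-0.877679) = 1.239937
x=0.490000, u=1.239937:
  k1 = f(0.490000, 1.239937) = -0.813742
  k2 = f(0.735000, 1.040571) = -0.719598
  u ← 1.239937 + 0.49·(-0.719598) = 0.887335
x=0.980000, u=0.887335:
  k1 = f(0.980000, 0.887335) = -0.649225
  k2 = f(1.225000, 0.728274) = -0.547981
  u ← 0.887335 + 0.49·(-0.547981) = 0.618824
u(1.47) ≈ 0.6188

0.6188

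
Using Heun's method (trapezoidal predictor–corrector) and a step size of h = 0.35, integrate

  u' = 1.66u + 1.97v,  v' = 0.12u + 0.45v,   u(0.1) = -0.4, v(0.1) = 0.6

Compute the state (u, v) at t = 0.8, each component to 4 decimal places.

0.4035, 0.8064

Heun on (u,v): k1 = f(t_n, state_n); k2 = f(t_n + h, state_n + h·k1); state_{n+1} = state_n + (h/2)·(k1 + k2).
0.100000: (-0.400000, 0.600000)
  k1 = (0.518000, 0.222000)
  predictor → (-0.218700, 0.677700)
  k2 = (0.972027, 0.278721)
  → (-0.139245, 0.687626)
0.450000: (-0.139245, 0.687626)
  k1 = (1.123476, 0.292722)
  predictor → (0.253971, 0.790079)
  k2 = (1.978048, 0.386012)
  → (0.403522, 0.806405)
(u(0.8), v(0.8)) ≈ (0.4035, 0.8064)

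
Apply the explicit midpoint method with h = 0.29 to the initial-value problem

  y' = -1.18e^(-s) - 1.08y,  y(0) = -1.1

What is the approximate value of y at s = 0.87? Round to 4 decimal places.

-0.8388

Midpoint: k1 = f(s_n, y_n); k2 = f(s_n + h/2, y_n + (h/2)·k1); y_{n+1} = y_n + h·k2.
s=0.000000, y=-1.100000:
  k1 = f(0.000000, -1.100000) = 0.008000
  k2 = f(0.145000, -1.098840) = 0.166021
  y ← -1.100000 + 0.29·0.166021 = -1.051854
s=0.290000, y=-1.051854:
  k1 = f(0.290000, -1.051854) = 0.253051
  k2 = f(0.435000, -1.015162) = 0.332602
  y ← -1.051854 + 0.29·0.332602 = -0.955399
s=0.580000, y=-0.955399:
  k1 = f(0.580000, -0.955399) = 0.371151
  k2 = f(0.725000, -0.901582) = 0.402206
  y ← -0.955399 + 0.29·0.402206 = -0.838760
y(0.87) ≈ -0.8388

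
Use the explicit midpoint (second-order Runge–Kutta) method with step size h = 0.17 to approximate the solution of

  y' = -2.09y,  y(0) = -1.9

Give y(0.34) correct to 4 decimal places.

-0.9519

Midpoint: k1 = f(t_n, y_n); k2 = f(t_n + h/2, y_n + (h/2)·k1); y_{n+1} = y_n + h·k2.
t=0.000000, y=-1.900000:
  k1 = f(0.000000, -1.900000) = 3.971000
  k2 = f(0.085000, -1.562465) = 3.265552
  y ← -1.900000 + 0.17·3.265552 = -1.344856
t=0.170000, y=-1.344856:
  k1 = f(0.170000, -1.344856) = 2.810749
  k2 = f(0.255000, -1.105942) = 2.311420
  y ← -1.344856 + 0.17·2.311420 = -0.951915
y(0.34) ≈ -0.9519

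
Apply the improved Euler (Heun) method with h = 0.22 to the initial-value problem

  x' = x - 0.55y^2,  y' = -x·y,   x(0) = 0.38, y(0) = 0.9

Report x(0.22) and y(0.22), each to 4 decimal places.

Heun on (x,y): k1 = f(t_n, state_n); k2 = f(t_n + h, state_n + h·k1); state_{n+1} = state_n + (h/2)·(k1 + k2).
0.000000: (0.380000, 0.900000)
  k1 = (-0.065500, -0.342000)
  predictor → (0.365590, 0.824760)
  k2 = (-0.008536, -0.301524)
  → (0.371856, 0.829212)
(x(0.22), y(0.22)) ≈ (0.3719, 0.8292)

0.3719, 0.8292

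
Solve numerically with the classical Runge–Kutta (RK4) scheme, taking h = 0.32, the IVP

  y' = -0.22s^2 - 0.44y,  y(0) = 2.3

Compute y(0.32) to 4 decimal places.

1.9956

RK4: k1 = f(s_n, y_n); k2 = f(s_n + h/2, y_n + (h/2)·k1); k3 = f(s_n + h/2, y_n + (h/2)·k2); k4 = f(s_n + h, y_n + h·k3); y_{n+1} = y_n + (h/6)·(k1 + 2k2 + 2k3 + k4).
s=0.000000, y=2.300000:
  k1 = f(0.000000, 2.300000) = -1.012000
  k2 = f(0.160000, 2.138080) = -0.946387
  k3 = f(0.160000, 2.148578) = -0.951006
  k4 = f(0.320000, 1.995678) = -0.900626
  y ← 2.300000 + (0.32/6)·(k1 + 2k2 + 2k3 + k4) = 1.995605
y(0.32) ≈ 1.9956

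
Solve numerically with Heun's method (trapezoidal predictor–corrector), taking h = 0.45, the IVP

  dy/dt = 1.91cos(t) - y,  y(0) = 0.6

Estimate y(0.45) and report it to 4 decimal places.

1.0141

Heun: k1 = f(t_n, y_n); k2 = f(t_n + h, y_n + h·k1); y_{n+1} = y_n + (h/2)·(k1 + k2).
t=0.000000, y=0.600000:
  k1 = f(0.000000, 0.600000) = 1.310000
  k2 = f(0.450000, 1.189500) = 0.530354
  y ← 0.600000 + (0.45/2)·(1.310000 + 0.530354) = 1.014080
y(0.45) ≈ 1.0141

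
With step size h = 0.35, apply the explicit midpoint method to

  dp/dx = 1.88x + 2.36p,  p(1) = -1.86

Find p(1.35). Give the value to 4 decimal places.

Midpoint: k1 = f(x_n, p_n); k2 = f(x_n + h/2, p_n + (h/2)·k1); p_{n+1} = p_n + h·k2.
x=1.000000, p=-1.860000:
  k1 = f(1.000000, -1.860000) = -2.509600
  k2 = f(1.175000, -2.299180) = -3.217065
  p ← -1.860000 + 0.35·(-3.217065) = -2.985973
p(1.35) ≈ -2.9860

-2.9860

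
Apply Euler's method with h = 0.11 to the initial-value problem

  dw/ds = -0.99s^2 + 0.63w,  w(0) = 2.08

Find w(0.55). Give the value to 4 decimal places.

2.8664

Euler: w_{n+1} = w_n + h·f(s_n, w_n).
s=0.000000, w=2.080000: f=1.310400 → w ← 2.080000 + 0.11·1.310400 = 2.224144
s=0.110000, w=2.224144: f=1.389232 → w ← 2.224144 + 0.11·1.389232 = 2.376959
s=0.220000, w=2.376959: f=1.449568 → w ← 2.376959 + 0.11·1.449568 = 2.536412
s=0.330000, w=2.536412: f=1.490129 → w ← 2.536412 + 0.11·1.490129 = 2.700326
s=0.440000, w=2.700326: f=1.509541 → w ← 2.700326 + 0.11·1.509541 = 2.866376
w(0.55) ≈ 2.8664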